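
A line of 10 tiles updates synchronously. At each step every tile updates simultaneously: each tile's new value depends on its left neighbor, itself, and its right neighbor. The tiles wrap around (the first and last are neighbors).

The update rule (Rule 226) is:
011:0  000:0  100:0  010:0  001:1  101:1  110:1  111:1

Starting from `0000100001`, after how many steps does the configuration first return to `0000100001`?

step 1: 0001000010
step 2: 0010000100
step 3: 0100001000
step 4: 1000010000
step 5: 0000100001

5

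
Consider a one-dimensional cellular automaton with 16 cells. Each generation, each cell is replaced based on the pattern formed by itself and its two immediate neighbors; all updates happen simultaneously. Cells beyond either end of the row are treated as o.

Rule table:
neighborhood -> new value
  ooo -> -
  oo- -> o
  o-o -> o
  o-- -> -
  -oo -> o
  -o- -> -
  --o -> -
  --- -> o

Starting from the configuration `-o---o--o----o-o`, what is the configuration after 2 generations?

generation 1: o--o------oo--oo
generation 2: o----oooo-oo--o-

o----oooo-oo--o-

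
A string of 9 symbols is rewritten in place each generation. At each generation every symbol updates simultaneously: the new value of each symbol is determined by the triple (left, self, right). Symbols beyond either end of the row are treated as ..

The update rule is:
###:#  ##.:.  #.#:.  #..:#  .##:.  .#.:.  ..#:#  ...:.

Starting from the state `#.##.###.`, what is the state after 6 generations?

generation 1: ......#.#
generation 2: .....#...
generation 3: ....#.#..
generation 4: ...#...#.
generation 5: ..#.#.#.#
generation 6: .#.......

.#.......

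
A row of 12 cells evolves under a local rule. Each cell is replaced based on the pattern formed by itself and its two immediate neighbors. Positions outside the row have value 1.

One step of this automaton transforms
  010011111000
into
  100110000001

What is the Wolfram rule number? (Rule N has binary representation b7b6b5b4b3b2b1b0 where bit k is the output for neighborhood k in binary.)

position 5: 111 → 0  (bit 7 = 0)
position 8: 110 → 0  (bit 6 = 0)
position 0: 101 → 1  (bit 5 = 1)
position 2: 100 → 0  (bit 4 = 0)
position 4: 011 → 1  (bit 3 = 1)
position 1: 010 → 0  (bit 2 = 0)
position 3: 001 → 1  (bit 1 = 1)
position 10: 000 → 0  (bit 0 = 0)
bits b7..b0 = 00101010 = 42

42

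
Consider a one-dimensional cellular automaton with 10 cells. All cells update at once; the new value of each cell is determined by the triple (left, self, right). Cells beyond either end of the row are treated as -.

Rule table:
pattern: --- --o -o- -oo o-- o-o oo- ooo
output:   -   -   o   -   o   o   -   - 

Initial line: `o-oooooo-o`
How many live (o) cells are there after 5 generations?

2

oo------oo
--o-------
--oo------
----o-----
----oo----
count of o: 2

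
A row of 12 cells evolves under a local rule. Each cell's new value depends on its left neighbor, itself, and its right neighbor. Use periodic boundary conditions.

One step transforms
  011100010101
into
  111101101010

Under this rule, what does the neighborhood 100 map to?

0

At position 4 the neighborhood is 100; the next row has 0 there.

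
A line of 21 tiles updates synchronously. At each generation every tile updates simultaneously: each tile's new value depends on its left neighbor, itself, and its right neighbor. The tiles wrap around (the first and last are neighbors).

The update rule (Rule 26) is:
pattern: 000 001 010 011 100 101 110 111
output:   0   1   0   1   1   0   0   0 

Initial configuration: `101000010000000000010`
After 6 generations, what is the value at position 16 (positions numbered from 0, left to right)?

000100101000000000100
001011000100000001010
010010101010000010001
001100000001000101010
011010000010101000001
010001000100000100010
position 16 holds 0

0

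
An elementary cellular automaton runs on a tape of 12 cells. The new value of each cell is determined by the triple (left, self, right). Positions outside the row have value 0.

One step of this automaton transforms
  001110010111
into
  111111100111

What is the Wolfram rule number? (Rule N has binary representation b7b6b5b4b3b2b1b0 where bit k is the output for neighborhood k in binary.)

219

position 3: 111 → 1  (bit 7 = 1)
position 4: 110 → 1  (bit 6 = 1)
position 8: 101 → 0  (bit 5 = 0)
position 5: 100 → 1  (bit 4 = 1)
position 2: 011 → 1  (bit 3 = 1)
position 7: 010 → 0  (bit 2 = 0)
position 1: 001 → 1  (bit 1 = 1)
position 0: 000 → 1  (bit 0 = 1)
bits b7..b0 = 11011011 = 219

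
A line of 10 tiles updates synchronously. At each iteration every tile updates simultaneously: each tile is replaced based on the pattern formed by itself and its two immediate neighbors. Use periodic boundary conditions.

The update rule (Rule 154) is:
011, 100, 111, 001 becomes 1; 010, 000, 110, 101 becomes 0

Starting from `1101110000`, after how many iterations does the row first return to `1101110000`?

1001101001
0111000111
0110101110
1100001101
1010011001
0001110111
1011100110
0011011100
0110011010
1101110001
1001101011
0111000011
0110100110
1100011101
1010111001
0000110111
1001100110
0111011100
1110011010
1101110000

20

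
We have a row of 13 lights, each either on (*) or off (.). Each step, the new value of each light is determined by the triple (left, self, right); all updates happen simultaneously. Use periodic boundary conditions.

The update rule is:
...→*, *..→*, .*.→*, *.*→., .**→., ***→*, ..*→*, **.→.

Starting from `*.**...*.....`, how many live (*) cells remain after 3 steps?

*...*********
.***.********
..*...******.
count of *: 7

7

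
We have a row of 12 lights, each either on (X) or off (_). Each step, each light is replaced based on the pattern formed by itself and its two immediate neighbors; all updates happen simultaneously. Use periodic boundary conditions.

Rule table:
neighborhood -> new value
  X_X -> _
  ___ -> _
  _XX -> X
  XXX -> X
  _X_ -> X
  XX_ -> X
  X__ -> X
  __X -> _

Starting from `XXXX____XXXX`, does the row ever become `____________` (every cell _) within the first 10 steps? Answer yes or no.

no

step 1: XXXXX___XXXX
step 2: XXXXXX__XXXX
step 3: XXXXXXX_XXXX
step 4: XXXXXXX_XXXX  (fixed point — unchanged through step 10)
step 10 is XXXXXXX_XXXX, still not uniform _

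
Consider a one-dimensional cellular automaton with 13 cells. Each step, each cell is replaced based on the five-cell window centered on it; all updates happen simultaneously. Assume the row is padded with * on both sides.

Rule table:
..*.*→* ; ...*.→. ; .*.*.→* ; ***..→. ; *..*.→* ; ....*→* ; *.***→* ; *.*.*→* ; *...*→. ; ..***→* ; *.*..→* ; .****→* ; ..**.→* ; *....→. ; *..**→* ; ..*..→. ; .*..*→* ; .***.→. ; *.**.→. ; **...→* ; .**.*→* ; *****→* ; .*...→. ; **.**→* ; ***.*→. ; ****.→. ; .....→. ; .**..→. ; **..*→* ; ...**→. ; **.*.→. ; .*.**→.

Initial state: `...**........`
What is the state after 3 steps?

*..*.*.....*.
.*****...*.*.
****..*..***.

****..*..***.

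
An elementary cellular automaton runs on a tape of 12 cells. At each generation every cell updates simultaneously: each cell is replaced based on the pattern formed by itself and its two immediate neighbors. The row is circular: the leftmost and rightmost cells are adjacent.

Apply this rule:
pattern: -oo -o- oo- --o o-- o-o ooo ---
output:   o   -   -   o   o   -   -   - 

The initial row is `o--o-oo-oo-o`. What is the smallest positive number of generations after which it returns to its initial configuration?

12

generation 1: -oo--o--o--o
generation 2: -o-oo-oo-oo-
generation 3: o--o--o--o-o
generation 4: -oo-oo-oo--o
generation 5: -o--o--o-oo-
generation 6: o-oo-oo--o-o
generation 7: --o--o-oo--o
generation 8: oo-oo--o-oo-
generation 9: o--o-oo--o--
generation 10: -oo--o-oo-oo
generation 11: -o-oo--o--o-
generation 12: o--o-oo-oo-o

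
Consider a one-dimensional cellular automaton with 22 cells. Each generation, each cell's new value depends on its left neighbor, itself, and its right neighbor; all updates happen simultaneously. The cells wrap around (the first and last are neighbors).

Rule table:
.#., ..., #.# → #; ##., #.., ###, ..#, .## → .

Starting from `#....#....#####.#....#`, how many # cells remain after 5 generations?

generation 1: ..##.#.##......##.##..
generation 2: #...###...####...#...#
generation 3: ..#.....#......#.#.#..
generation 4: #.#.###.#.####.#####.#
generation 5: .###...###....#.....#.
count of #: 8

8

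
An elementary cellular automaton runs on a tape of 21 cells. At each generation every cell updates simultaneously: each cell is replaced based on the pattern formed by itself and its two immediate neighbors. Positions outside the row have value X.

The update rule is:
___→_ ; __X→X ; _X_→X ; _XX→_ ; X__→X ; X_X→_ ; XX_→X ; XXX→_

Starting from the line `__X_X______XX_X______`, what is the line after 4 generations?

XXX_XX____X_X_XX____X
__X__XX__XX_X__XX__X_
XXXXX_XXX_X_XXX_XXXX_
____X___X_X___X____X_

____X___X_X___X____X_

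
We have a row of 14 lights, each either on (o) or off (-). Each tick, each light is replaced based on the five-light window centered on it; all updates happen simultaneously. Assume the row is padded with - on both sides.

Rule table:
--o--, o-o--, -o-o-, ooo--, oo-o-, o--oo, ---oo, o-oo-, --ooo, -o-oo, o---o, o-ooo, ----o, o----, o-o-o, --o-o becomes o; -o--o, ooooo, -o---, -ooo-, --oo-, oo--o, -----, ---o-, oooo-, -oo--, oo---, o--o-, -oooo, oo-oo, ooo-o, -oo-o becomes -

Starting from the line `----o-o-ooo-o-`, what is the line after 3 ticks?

--o-ooooo--oo-
o-ooo---o-o---
ooo-o-o-ooo-o-

ooo-o-o-ooo-o-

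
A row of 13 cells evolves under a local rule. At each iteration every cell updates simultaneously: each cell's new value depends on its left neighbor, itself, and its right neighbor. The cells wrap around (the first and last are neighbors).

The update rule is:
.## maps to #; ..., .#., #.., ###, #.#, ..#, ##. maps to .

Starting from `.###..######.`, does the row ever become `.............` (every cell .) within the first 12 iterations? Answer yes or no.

.#....#......
.............
all cells are . at iteration 2

yes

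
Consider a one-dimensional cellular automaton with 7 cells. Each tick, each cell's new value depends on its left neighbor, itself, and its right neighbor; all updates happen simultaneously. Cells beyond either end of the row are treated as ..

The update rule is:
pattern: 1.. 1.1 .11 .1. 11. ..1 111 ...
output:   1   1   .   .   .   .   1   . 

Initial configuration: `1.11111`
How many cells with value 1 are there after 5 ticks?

.1.111.
..1.1.1
...1.1.
....1.1
.....1.
count of 1: 1

1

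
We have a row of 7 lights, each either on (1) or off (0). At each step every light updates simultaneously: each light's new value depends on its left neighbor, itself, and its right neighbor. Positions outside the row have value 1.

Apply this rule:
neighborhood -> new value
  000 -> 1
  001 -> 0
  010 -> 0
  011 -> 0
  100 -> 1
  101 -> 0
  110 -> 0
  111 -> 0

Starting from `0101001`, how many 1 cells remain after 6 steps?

step 1: 0000100
step 2: 1110010
step 3: 0001000
step 4: 1100110
step 5: 0010000
step 6: 1001110
count of 1: 4

4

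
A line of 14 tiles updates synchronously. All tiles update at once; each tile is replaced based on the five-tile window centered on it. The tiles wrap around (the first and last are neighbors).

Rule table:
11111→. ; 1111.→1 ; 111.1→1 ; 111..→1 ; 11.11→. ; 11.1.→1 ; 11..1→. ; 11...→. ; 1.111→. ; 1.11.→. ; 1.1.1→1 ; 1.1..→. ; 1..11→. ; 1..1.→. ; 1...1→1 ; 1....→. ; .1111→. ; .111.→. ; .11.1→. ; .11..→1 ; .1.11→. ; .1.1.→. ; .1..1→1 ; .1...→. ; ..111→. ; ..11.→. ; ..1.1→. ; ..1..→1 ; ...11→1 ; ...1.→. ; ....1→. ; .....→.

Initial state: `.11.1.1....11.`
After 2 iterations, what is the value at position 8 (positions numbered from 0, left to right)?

...11.....1.1.
..1.1.........
position 8 holds .

.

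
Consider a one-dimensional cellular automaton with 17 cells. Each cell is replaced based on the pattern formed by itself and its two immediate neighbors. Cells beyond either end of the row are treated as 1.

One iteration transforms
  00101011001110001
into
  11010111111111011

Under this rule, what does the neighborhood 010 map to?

0

At position 2 the neighborhood is 010; the next row has 0 there.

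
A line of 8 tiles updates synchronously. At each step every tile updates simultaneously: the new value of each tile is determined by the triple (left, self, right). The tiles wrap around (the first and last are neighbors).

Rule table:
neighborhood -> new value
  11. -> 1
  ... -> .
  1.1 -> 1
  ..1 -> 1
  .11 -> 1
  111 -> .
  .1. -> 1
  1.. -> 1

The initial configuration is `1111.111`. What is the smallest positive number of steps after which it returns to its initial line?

6

...111..
..11.11.
.1111111
11.....1
.11...11
1111.111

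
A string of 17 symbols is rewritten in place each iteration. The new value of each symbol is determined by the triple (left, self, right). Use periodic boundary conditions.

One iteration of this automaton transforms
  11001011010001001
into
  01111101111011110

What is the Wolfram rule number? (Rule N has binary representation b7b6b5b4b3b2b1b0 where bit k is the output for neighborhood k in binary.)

118

position 0: 111 → 0  (bit 7 = 0)
position 1: 110 → 1  (bit 6 = 1)
position 5: 101 → 1  (bit 5 = 1)
position 2: 100 → 1  (bit 4 = 1)
position 6: 011 → 0  (bit 3 = 0)
position 4: 010 → 1  (bit 2 = 1)
position 3: 001 → 1  (bit 1 = 1)
position 11: 000 → 0  (bit 0 = 0)
bits b7..b0 = 01110110 = 118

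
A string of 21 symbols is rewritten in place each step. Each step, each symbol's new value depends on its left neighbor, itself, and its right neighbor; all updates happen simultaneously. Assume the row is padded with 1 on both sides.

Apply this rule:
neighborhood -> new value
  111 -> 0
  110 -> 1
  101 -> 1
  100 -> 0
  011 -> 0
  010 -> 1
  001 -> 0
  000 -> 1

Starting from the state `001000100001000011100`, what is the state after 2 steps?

001111110111101010100

001010101101011000100
001111110111101010100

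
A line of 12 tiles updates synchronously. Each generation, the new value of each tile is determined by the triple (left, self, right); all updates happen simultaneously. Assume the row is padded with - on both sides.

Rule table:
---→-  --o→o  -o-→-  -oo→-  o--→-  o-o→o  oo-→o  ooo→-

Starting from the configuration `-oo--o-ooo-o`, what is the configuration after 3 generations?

generation 1: o-o-o-o--oo-
generation 2: -o-o-o--o-o-
generation 3: o-o-o--o-o--

o-o-o--o-o--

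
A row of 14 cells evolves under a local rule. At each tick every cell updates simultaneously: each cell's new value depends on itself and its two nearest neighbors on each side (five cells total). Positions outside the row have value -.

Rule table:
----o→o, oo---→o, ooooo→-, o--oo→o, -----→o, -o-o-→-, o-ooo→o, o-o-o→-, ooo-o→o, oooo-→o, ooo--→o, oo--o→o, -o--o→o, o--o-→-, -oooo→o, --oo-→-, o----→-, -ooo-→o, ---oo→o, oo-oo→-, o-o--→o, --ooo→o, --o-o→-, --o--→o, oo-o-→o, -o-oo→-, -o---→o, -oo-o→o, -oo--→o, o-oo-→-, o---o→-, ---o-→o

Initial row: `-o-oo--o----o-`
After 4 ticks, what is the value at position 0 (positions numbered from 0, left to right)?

o

o---oo-oo-oooo
oo-o-o--o-oooo
-oo--oo---oooo
o-ooo-oo-ooooo
position 0 holds o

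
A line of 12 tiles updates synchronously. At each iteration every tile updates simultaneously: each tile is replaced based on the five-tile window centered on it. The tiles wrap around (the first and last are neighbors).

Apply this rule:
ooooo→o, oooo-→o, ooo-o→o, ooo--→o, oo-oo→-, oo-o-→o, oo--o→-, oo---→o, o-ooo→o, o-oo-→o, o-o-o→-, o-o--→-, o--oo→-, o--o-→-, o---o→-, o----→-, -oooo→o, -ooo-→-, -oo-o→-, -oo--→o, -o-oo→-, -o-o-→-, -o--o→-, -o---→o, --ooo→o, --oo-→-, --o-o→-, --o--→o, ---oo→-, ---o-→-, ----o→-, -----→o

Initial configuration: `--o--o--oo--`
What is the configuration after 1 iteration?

--o--o---oo-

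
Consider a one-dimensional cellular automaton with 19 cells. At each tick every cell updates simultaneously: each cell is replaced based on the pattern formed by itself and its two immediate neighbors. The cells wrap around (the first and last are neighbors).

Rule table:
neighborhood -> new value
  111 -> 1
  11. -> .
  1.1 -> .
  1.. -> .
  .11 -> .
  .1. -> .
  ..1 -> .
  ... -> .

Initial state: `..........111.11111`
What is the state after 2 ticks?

...........1...111.
................1..

................1..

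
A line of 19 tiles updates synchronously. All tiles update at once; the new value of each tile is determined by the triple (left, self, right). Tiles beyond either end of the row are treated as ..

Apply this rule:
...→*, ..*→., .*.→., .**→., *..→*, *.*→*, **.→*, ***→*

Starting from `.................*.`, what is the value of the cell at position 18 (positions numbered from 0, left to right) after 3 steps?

step 1: ****************..*
step 2: .****************..
step 3: ..*****************
position 18 holds *

*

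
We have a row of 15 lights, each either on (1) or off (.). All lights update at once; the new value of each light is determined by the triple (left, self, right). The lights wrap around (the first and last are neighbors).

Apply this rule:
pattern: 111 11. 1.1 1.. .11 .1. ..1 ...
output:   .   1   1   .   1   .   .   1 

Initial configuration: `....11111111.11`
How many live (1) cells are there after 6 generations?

6

.11.1......1111
1111..1111.1..1
...1..1..11...1
.1.......11.1..
...11111.111..1
.1.1...111.1...
count of 1: 6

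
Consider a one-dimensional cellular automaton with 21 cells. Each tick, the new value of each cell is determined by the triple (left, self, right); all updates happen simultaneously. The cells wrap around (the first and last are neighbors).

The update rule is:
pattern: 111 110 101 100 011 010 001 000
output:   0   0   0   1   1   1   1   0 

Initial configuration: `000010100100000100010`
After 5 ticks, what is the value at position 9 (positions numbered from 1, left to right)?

1

000110111110001110111
101100100001011000100
101011110011010101111
001010001110010101000
011011011001110101100
position 9 holds 1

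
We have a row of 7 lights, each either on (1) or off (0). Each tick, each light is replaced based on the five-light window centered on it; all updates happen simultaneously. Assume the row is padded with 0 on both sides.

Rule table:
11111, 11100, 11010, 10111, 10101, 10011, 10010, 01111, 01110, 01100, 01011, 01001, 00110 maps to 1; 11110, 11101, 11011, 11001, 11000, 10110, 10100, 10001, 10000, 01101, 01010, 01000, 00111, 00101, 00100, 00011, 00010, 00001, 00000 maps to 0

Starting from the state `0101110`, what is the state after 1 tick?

0011110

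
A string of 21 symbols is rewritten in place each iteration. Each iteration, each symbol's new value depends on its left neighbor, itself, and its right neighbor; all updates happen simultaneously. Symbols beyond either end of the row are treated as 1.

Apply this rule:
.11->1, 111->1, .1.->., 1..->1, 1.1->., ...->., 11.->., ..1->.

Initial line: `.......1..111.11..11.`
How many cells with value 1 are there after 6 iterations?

3

1.......1.11..1.1.1..
.1........1.1......1.
..1..........1.......
1..1..........1......
.1..1..........1.....
..1..1..........1....
count of 1: 3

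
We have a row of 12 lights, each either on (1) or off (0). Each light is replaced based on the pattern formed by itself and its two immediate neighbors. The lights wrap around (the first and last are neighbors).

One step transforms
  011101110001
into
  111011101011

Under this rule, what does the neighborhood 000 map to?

At position 9 the neighborhood is 000; the next row has 0 there.

0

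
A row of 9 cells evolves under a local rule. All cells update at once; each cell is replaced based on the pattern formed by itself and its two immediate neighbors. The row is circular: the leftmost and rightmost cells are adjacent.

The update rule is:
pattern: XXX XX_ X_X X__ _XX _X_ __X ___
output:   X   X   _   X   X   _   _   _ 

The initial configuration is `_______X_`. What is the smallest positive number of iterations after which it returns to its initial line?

________X
X________
_X_______
__X______
___X_____
____X____
_____X___
______X__
_______X_

9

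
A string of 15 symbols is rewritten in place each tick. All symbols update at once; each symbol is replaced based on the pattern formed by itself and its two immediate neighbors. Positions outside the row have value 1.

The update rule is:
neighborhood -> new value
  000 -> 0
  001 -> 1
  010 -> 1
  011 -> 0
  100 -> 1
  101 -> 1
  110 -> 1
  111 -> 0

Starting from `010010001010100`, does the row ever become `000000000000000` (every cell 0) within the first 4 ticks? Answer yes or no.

no

111111011111111
000001100000000
100010110000001
110111011000010
tick 4 is 110111011000010, still not uniform 0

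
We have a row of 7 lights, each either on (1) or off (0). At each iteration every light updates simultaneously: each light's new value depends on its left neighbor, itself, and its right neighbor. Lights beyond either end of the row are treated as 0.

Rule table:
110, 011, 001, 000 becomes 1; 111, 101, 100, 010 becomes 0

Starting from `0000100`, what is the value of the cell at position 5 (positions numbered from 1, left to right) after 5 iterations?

1

iteration 1: 1111001
iteration 2: 1001010
iteration 3: 0010000
iteration 4: 1100111
iteration 5: 1101101
position 5 holds 1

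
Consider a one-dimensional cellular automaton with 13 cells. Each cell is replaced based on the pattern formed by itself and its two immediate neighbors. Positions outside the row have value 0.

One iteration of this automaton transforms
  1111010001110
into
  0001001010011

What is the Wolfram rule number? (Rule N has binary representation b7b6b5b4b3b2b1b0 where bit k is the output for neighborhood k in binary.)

position 1: 111 → 0  (bit 7 = 0)
position 3: 110 → 1  (bit 6 = 1)
position 4: 101 → 0  (bit 5 = 0)
position 6: 100 → 1  (bit 4 = 1)
position 0: 011 → 0  (bit 3 = 0)
position 5: 010 → 0  (bit 2 = 0)
position 8: 001 → 1  (bit 1 = 1)
position 7: 000 → 0  (bit 0 = 0)
bits b7..b0 = 01010010 = 82

82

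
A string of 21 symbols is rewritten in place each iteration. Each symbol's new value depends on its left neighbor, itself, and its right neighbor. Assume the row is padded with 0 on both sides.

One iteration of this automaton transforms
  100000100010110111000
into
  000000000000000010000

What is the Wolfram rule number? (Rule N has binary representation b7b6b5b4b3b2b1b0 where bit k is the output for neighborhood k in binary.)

position 16: 111 → 1  (bit 7 = 1)
position 13: 110 → 0  (bit 6 = 0)
position 11: 101 → 0  (bit 5 = 0)
position 1: 100 → 0  (bit 4 = 0)
position 12: 011 → 0  (bit 3 = 0)
position 0: 010 → 0  (bit 2 = 0)
position 5: 001 → 0  (bit 1 = 0)
position 2: 000 → 0  (bit 0 = 0)
bits b7..b0 = 10000000 = 128

128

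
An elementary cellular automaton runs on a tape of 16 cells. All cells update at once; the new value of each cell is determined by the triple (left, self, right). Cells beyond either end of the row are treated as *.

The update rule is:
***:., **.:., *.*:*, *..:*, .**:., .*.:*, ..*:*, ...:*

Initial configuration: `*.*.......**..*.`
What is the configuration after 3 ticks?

.*********..****
*.........**....
.*********..****

.*********..****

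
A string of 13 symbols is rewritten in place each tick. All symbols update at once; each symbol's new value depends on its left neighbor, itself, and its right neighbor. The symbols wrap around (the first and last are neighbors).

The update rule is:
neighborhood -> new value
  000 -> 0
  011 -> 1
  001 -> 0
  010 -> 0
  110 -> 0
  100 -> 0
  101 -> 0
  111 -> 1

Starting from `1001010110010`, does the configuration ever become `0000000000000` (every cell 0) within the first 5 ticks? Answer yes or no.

yes

0000000100000
0000000000000
all cells are 0 at tick 2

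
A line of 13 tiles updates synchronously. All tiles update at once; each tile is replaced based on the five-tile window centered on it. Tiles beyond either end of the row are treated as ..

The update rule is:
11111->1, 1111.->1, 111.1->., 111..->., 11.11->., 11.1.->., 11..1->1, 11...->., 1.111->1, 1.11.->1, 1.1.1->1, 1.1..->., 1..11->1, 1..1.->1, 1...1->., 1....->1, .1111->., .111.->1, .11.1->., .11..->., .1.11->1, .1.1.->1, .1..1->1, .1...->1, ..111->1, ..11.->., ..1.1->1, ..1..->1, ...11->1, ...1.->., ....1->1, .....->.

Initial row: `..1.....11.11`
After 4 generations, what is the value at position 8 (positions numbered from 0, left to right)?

1

generation 1: 1.111.11...1.
generation 2: 1111..1....11
generation 3: 1.1.1111111..
generation 4: 11111.1111..1
position 8 holds 1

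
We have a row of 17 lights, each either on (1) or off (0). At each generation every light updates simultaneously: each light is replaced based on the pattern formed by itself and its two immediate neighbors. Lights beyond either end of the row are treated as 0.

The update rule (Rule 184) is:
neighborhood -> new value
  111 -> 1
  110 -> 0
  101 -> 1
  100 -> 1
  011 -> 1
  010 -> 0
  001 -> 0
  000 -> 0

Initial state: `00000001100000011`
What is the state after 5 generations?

00000001010000010
00000000101000001
00000000010100000
00000000001010000
00000000000101000

00000000000101000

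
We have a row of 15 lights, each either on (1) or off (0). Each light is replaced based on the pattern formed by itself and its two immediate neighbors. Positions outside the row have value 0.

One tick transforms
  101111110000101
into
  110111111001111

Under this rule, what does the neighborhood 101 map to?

At position 1 the neighborhood is 101; the next row has 1 there.

1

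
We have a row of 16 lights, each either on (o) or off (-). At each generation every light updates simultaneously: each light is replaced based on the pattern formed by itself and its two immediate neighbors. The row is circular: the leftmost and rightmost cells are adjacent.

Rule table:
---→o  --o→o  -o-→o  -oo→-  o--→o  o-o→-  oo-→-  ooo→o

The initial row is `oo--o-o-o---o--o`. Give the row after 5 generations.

generation 1: o-ooo-o-ooooooo-
generation 2: o--o--o--ooooo--
generation 3: ooooooooo-ooo-oo
generation 4: oooooooo---o---o
generation 5: ooooooo-ooooooo-

ooooooo-ooooooo-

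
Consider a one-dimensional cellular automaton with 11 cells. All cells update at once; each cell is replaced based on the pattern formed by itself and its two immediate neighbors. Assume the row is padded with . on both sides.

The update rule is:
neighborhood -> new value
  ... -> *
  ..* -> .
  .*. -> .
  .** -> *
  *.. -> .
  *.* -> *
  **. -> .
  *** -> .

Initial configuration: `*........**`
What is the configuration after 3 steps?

..******.*.
*.*.....*..
.*..***...*

.*..***...*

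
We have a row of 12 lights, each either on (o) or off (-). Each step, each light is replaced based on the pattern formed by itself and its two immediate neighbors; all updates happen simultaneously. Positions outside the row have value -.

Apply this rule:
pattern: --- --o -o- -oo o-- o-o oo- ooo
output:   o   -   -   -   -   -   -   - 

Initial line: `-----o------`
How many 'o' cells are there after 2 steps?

oooo---ooooo
-----o------
count of o: 1

1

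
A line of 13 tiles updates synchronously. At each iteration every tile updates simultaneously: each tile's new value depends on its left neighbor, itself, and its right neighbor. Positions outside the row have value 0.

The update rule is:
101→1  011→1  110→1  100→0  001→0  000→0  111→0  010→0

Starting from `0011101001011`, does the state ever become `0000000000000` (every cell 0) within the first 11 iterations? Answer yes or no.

iteration 1: 0010110000111
iteration 2: 0001110000101
iteration 3: 0001010000010
iteration 4: 0000100000000
iteration 5: 0000000000000
all cells are 0 at iteration 5

yes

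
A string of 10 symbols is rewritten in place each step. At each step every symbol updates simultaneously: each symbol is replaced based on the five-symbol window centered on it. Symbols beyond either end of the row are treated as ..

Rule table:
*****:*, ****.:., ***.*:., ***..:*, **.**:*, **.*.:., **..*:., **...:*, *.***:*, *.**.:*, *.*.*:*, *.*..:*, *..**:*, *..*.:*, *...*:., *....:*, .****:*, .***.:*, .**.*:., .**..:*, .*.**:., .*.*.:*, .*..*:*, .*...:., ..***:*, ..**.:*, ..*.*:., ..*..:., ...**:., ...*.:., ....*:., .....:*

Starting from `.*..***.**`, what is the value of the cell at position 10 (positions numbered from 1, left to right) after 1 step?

*

..****.***
position 10 holds *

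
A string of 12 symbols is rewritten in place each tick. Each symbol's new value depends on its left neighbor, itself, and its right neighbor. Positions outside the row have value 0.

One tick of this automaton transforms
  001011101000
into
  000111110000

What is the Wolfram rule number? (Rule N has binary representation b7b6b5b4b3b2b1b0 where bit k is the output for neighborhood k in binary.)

position 5: 111 → 1  (bit 7 = 1)
position 6: 110 → 1  (bit 6 = 1)
position 3: 101 → 1  (bit 5 = 1)
position 9: 100 → 0  (bit 4 = 0)
position 4: 011 → 1  (bit 3 = 1)
position 2: 010 → 0  (bit 2 = 0)
position 1: 001 → 0  (bit 1 = 0)
position 0: 000 → 0  (bit 0 = 0)
bits b7..b0 = 11101000 = 232

232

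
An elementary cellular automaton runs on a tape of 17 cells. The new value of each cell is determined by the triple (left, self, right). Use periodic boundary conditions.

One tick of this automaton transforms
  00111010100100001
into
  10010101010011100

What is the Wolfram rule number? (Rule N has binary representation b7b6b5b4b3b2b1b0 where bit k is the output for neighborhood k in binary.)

position 3: 111 → 1  (bit 7 = 1)
position 4: 110 → 0  (bit 6 = 0)
position 5: 101 → 1  (bit 5 = 1)
position 0: 100 → 1  (bit 4 = 1)
position 2: 011 → 0  (bit 3 = 0)
position 6: 010 → 0  (bit 2 = 0)
position 1: 001 → 0  (bit 1 = 0)
position 13: 000 → 1  (bit 0 = 1)
bits b7..b0 = 10110001 = 177

177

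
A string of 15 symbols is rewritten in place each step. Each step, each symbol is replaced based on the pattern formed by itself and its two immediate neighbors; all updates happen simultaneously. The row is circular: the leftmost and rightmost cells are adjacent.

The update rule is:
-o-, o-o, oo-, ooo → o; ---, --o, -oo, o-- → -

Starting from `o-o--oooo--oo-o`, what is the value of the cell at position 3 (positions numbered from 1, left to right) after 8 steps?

ooo---ooo---oo-
-oo----oo----oo
o-o-----o-----o
ooo-----o------
-oo-----o------
--o-----o------
--o-----o------  (fixed point — unchanged through step 8)
position 3 holds o

o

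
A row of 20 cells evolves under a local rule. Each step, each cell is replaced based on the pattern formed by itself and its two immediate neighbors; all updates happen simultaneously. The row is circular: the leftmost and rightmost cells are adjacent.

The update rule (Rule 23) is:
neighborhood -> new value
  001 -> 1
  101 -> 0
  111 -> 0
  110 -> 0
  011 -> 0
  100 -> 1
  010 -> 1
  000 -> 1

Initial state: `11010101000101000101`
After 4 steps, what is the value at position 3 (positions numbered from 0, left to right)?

00010101111101111100
11110100000000000011
00000111111111111100
11111000000000000011
position 3 holds 1

1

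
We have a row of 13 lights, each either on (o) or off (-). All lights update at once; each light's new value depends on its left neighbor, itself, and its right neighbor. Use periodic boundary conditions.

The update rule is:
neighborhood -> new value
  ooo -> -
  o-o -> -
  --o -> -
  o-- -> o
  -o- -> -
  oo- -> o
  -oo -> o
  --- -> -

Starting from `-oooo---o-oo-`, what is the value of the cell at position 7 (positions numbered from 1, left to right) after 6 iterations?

-

-o--oo----ooo
--o-ooo---o-o
o---o-oo-----
-o----ooo----
--o---o-oo---
---o----ooo--
position 7 holds -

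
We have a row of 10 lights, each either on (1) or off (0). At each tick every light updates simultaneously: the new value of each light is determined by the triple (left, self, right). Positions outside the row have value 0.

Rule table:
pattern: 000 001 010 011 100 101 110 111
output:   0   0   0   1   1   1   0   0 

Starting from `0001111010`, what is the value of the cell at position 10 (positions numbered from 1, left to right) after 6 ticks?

0

0001000101
0000100010
0000010001
0000001000
0000000100
0000000010
position 10 holds 0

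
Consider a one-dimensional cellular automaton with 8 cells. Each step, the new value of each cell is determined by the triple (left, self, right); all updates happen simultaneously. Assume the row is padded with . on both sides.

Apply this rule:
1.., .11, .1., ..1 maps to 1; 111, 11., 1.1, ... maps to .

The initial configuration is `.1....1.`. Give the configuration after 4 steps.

1...1111

step 1: 111..111
step 2: 1..111..
step 3: 1111..1.
step 4: 1...1111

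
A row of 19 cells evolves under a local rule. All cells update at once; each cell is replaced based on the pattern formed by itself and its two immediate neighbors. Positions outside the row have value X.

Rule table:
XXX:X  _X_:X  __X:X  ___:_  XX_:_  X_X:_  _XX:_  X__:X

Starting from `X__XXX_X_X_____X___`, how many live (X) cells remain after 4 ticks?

5

tick 1: _XX_X__X_XX___XXX_X
tick 2: ____XXXX___X_X_X___
tick 3: X__X_XX_X_XX_X_XX_X
tick 4: _XXX____X____X_____
count of X: 5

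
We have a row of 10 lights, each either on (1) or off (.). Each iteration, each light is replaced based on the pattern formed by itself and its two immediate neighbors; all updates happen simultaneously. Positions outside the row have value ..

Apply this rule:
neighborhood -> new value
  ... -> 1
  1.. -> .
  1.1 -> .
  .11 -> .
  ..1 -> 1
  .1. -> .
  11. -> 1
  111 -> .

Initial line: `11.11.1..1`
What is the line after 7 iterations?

iteration 1: .1..1...1.
iteration 2: 1..1..11..
iteration 3: ..1..1.1.1
iteration 4: 11..1.....
iteration 5: .1.1..1111
iteration 6: 1....1...1
iteration 7: ..111..11.

..111..11.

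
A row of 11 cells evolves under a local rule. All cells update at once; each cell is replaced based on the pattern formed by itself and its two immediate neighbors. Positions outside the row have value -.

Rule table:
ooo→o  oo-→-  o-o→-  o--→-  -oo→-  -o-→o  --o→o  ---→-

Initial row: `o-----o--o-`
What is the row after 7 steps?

o-o--------

o----oo-oo-
o---o------
o--oo------
o-o--------
o-o--------  (fixed point — unchanged through step 7)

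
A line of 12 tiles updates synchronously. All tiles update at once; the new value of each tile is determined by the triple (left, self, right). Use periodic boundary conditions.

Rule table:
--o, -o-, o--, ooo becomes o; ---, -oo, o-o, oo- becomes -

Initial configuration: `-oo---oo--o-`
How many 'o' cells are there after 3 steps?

3

step 1: o--o-o--oooo
step 2: -ooo-ooo-ooo
step 3: --o---o---o-
count of o: 3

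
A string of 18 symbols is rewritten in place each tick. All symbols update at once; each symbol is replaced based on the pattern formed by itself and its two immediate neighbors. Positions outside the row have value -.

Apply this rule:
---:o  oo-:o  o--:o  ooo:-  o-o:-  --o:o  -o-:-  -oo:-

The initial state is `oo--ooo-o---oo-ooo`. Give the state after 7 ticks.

-ooo--o--ooo-o---o
o--ooo-oo--o--ooo-
-oo--o--ooo-oo--oo
o-ooo-oo--o--ooo-o
----o--ooo-oo--o--
oooo-oo--o--ooo-oo
---o--ooo-oo--o--o

---o--ooo-oo--o--o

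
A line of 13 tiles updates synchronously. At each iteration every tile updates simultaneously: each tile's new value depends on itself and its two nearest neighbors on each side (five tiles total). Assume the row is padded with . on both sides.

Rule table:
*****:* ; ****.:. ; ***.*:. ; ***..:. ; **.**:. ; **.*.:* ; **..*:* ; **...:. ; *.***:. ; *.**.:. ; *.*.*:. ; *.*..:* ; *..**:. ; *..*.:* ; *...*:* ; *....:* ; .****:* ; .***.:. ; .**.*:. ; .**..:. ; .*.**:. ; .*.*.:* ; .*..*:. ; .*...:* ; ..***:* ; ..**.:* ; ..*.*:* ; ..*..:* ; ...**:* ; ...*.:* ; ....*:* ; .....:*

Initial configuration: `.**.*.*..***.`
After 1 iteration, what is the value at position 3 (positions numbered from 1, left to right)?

.

iteration 1: **.*.**..*...
position 3 holds .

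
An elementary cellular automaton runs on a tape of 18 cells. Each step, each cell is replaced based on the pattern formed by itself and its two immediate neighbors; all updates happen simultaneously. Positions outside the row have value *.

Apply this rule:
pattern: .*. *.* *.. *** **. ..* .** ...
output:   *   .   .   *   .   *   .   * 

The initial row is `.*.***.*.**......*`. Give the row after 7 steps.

.*.*..**..*.*.....

.*..*..*....*****.
.*.**.**.***.***..
.*........*...*..*
.*.********.***.*.
.*..******...*..*.
.*.*.****..***.**.
.*.*..**..*.*.....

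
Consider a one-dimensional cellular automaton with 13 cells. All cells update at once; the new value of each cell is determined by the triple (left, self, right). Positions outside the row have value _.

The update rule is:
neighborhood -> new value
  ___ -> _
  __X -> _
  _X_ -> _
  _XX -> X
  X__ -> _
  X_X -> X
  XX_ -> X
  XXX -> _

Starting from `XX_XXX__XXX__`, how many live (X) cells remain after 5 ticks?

2

XXXX_X__X_X__
X__XX____X___
___XX________
___XX________  (fixed point — unchanged through tick 5)
count of X: 2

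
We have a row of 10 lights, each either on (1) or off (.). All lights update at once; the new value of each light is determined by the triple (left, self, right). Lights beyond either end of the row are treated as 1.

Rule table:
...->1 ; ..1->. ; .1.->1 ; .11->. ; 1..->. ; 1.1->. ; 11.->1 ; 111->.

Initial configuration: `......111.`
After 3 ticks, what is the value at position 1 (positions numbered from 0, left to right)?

1

tick 1: .1111...1.
tick 2: ....1.1.1.
tick 3: .11.1.1.1.
position 1 holds 1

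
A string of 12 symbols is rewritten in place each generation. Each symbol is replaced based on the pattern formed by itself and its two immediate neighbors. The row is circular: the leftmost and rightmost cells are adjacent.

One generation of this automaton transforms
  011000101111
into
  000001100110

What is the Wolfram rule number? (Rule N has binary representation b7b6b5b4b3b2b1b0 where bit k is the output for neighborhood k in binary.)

134

position 9: 111 → 1  (bit 7 = 1)
position 2: 110 → 0  (bit 6 = 0)
position 0: 101 → 0  (bit 5 = 0)
position 3: 100 → 0  (bit 4 = 0)
position 1: 011 → 0  (bit 3 = 0)
position 6: 010 → 1  (bit 2 = 1)
position 5: 001 → 1  (bit 1 = 1)
position 4: 000 → 0  (bit 0 = 0)
bits b7..b0 = 10000110 = 134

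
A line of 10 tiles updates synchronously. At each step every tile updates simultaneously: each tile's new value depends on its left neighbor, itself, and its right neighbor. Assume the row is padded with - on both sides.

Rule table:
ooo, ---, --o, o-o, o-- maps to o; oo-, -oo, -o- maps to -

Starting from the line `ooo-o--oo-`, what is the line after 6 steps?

-o-o-oo--o
o-o-o--oo-
-o-o-oo--o  (repeats step 1; period 2)
step 6: o-o-o--oo-

o-o-o--oo-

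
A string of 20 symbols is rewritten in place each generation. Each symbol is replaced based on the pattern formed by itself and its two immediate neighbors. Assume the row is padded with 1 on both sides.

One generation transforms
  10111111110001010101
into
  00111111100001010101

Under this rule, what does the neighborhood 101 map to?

0

At position 1 the neighborhood is 101; the next row has 0 there.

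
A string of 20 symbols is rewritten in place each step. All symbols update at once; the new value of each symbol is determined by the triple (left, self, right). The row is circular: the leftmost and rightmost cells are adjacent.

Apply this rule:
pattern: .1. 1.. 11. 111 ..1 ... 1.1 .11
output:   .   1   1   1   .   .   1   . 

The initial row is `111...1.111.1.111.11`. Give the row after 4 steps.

1.11111...1.111.1.11

1111...1.111.1.111.1
11111...1.111.1.111.
.11111...1.111.1.111
1.11111...1.111.1.11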